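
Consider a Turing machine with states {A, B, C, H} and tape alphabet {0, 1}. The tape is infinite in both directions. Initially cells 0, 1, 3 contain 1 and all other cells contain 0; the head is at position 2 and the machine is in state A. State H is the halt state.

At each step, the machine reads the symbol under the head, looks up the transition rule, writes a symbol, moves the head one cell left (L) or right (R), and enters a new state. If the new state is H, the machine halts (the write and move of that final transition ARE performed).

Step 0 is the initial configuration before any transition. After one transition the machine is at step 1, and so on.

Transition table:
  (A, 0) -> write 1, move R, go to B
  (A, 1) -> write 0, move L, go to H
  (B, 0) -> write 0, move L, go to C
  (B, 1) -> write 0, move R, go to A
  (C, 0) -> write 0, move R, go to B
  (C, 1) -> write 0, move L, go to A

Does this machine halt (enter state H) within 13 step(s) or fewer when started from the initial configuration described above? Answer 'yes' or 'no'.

Step 1: in state A at pos 2, read 0 -> (A,0)->write 1,move R,goto B. Now: state=B, head=3, tape[-1..4]=011110 (head:     ^)
Step 2: in state B at pos 3, read 1 -> (B,1)->write 0,move R,goto A. Now: state=A, head=4, tape[-1..5]=0111000 (head:      ^)
Step 3: in state A at pos 4, read 0 -> (A,0)->write 1,move R,goto B. Now: state=B, head=5, tape[-1..6]=01110100 (head:       ^)
Step 4: in state B at pos 5, read 0 -> (B,0)->write 0,move L,goto C. Now: state=C, head=4, tape[-1..6]=01110100 (head:      ^)
Step 5: in state C at pos 4, read 1 -> (C,1)->write 0,move L,goto A. Now: state=A, head=3, tape[-1..6]=01110000 (head:     ^)
Step 6: in state A at pos 3, read 0 -> (A,0)->write 1,move R,goto B. Now: state=B, head=4, tape[-1..6]=01111000 (head:      ^)
Step 7: in state B at pos 4, read 0 -> (B,0)->write 0,move L,goto C. Now: state=C, head=3, tape[-1..6]=01111000 (head:     ^)
Step 8: in state C at pos 3, read 1 -> (C,1)->write 0,move L,goto A. Now: state=A, head=2, tape[-1..6]=01110000 (head:    ^)
Step 9: in state A at pos 2, read 1 -> (A,1)->write 0,move L,goto H. Now: state=H, head=1, tape[-1..6]=01100000 (head:   ^)
State H reached at step 9; 9 <= 13 -> yes

Answer: yes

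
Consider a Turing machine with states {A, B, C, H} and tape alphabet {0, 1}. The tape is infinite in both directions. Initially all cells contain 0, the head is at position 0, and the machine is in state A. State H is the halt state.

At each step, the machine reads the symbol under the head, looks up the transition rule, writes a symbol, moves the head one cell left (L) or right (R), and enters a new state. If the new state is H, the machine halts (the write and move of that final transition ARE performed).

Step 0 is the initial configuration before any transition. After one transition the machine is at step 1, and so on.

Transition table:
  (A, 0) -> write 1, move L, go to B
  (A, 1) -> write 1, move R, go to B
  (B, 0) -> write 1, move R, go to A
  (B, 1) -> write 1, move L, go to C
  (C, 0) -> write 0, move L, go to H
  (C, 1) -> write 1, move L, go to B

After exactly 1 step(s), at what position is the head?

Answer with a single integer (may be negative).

Answer: -1

Derivation:
Step 1: in state A at pos 0, read 0 -> (A,0)->write 1,move L,goto B. Now: state=B, head=-1, tape[-2..1]=0010 (head:  ^)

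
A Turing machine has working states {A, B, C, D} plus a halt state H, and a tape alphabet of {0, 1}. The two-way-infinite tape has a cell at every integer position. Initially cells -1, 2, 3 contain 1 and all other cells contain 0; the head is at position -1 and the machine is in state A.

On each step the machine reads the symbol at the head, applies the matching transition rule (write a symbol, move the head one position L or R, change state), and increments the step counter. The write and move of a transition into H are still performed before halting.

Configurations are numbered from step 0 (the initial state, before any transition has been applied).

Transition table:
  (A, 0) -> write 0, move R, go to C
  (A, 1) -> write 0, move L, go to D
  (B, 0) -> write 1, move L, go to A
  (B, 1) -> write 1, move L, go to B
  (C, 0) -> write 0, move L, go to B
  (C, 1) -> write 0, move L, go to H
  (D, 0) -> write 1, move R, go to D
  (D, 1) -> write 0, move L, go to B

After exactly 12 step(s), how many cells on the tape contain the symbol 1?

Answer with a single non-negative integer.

Answer: 6

Derivation:
Step 1: in state A at pos -1, read 1 -> (A,1)->write 0,move L,goto D. Now: state=D, head=-2, tape[-3..4]=00000110 (head:  ^)
Step 2: in state D at pos -2, read 0 -> (D,0)->write 1,move R,goto D. Now: state=D, head=-1, tape[-3..4]=01000110 (head:   ^)
Step 3: in state D at pos -1, read 0 -> (D,0)->write 1,move R,goto D. Now: state=D, head=0, tape[-3..4]=01100110 (head:    ^)
Step 4: in state D at pos 0, read 0 -> (D,0)->write 1,move R,goto D. Now: state=D, head=1, tape[-3..4]=01110110 (head:     ^)
Step 5: in state D at pos 1, read 0 -> (D,0)->write 1,move R,goto D. Now: state=D, head=2, tape[-3..4]=01111110 (head:      ^)
Step 6: in state D at pos 2, read 1 -> (D,1)->write 0,move L,goto B. Now: state=B, head=1, tape[-3..4]=01111010 (head:     ^)
Step 7: in state B at pos 1, read 1 -> (B,1)->write 1,move L,goto B. Now: state=B, head=0, tape[-3..4]=01111010 (head:    ^)
Step 8: in state B at pos 0, read 1 -> (B,1)->write 1,move L,goto B. Now: state=B, head=-1, tape[-3..4]=01111010 (head:   ^)
Step 9: in state B at pos -1, read 1 -> (B,1)->write 1,move L,goto B. Now: state=B, head=-2, tape[-3..4]=01111010 (head:  ^)
Step 10: in state B at pos -2, read 1 -> (B,1)->write 1,move L,goto B. Now: state=B, head=-3, tape[-4..4]=001111010 (head:  ^)
Step 11: in state B at pos -3, read 0 -> (B,0)->write 1,move L,goto A. Now: state=A, head=-4, tape[-5..4]=0011111010 (head:  ^)
Step 12: in state A at pos -4, read 0 -> (A,0)->write 0,move R,goto C. Now: state=C, head=-3, tape[-5..4]=0011111010 (head:   ^)
Cells containing 1 after step 12: {-3, -2, -1, 0, 1, 3} -> 6 cell(s)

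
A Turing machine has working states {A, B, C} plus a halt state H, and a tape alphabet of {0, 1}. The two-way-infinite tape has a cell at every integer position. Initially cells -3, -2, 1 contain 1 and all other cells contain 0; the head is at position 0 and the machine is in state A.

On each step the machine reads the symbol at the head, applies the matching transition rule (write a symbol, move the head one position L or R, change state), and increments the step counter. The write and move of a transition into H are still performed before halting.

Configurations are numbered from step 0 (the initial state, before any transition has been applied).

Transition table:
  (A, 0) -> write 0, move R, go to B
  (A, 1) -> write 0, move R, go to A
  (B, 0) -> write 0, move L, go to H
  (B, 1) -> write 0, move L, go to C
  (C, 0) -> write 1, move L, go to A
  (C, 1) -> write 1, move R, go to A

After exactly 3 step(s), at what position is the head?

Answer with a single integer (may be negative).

Step 1: in state A at pos 0, read 0 -> (A,0)->write 0,move R,goto B. Now: state=B, head=1, tape[-4..2]=0110010 (head:      ^)
Step 2: in state B at pos 1, read 1 -> (B,1)->write 0,move L,goto C. Now: state=C, head=0, tape[-4..2]=0110000 (head:     ^)
Step 3: in state C at pos 0, read 0 -> (C,0)->write 1,move L,goto A. Now: state=A, head=-1, tape[-4..2]=0110100 (head:    ^)

Answer: -1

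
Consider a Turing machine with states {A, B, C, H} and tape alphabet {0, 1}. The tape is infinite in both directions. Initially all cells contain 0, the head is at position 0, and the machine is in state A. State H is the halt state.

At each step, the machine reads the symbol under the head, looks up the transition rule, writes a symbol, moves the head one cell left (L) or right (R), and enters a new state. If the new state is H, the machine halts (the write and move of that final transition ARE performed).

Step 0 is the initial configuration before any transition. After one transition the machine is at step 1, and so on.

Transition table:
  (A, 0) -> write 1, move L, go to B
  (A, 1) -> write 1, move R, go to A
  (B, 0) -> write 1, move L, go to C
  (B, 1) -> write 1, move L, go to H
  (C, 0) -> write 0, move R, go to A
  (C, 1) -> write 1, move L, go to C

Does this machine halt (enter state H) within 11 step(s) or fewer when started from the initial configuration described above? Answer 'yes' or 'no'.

Step 1: in state A at pos 0, read 0 -> (A,0)->write 1,move L,goto B. Now: state=B, head=-1, tape[-2..1]=0010 (head:  ^)
Step 2: in state B at pos -1, read 0 -> (B,0)->write 1,move L,goto C. Now: state=C, head=-2, tape[-3..1]=00110 (head:  ^)
Step 3: in state C at pos -2, read 0 -> (C,0)->write 0,move R,goto A. Now: state=A, head=-1, tape[-3..1]=00110 (head:   ^)
Step 4: in state A at pos -1, read 1 -> (A,1)->write 1,move R,goto A. Now: state=A, head=0, tape[-3..1]=00110 (head:    ^)
Step 5: in state A at pos 0, read 1 -> (A,1)->write 1,move R,goto A. Now: state=A, head=1, tape[-3..2]=001100 (head:     ^)
Step 6: in state A at pos 1, read 0 -> (A,0)->write 1,move L,goto B. Now: state=B, head=0, tape[-3..2]=001110 (head:    ^)
Step 7: in state B at pos 0, read 1 -> (B,1)->write 1,move L,goto H. Now: state=H, head=-1, tape[-3..2]=001110 (head:   ^)
State H reached at step 7; 7 <= 11 -> yes

Answer: yes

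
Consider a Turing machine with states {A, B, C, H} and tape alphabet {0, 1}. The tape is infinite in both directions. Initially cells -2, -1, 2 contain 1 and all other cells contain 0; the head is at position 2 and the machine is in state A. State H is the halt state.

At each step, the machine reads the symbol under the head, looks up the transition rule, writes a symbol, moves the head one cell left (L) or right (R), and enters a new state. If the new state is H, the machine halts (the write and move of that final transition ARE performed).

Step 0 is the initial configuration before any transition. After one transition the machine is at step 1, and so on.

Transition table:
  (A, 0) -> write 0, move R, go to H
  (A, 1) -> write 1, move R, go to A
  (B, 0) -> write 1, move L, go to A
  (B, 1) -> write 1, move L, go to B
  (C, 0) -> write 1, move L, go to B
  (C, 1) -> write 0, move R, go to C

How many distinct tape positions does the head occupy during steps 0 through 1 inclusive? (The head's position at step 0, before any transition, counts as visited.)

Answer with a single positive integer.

Answer: 2

Derivation:
Step 1: in state A at pos 2, read 1 -> (A,1)->write 1,move R,goto A. Now: state=A, head=3, tape[-3..4]=01100100 (head:       ^)
Head positions at steps 0..1: starting at 2, distinct positions visited = {2, 3} -> 2 position(s)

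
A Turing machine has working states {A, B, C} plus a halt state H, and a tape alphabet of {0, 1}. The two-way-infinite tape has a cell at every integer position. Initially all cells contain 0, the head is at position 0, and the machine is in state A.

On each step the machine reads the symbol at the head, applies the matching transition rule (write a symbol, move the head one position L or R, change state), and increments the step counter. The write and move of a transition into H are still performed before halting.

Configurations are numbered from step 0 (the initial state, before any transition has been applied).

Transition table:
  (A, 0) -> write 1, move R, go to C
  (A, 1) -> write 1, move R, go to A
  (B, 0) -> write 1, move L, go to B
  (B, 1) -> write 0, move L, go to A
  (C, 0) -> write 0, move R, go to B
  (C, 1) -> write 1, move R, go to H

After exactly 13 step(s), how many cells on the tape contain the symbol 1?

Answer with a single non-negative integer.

Step 1: in state A at pos 0, read 0 -> (A,0)->write 1,move R,goto C. Now: state=C, head=1, tape[-1..2]=0100 (head:   ^)
Step 2: in state C at pos 1, read 0 -> (C,0)->write 0,move R,goto B. Now: state=B, head=2, tape[-1..3]=01000 (head:    ^)
Step 3: in state B at pos 2, read 0 -> (B,0)->write 1,move L,goto B. Now: state=B, head=1, tape[-1..3]=01010 (head:   ^)
Step 4: in state B at pos 1, read 0 -> (B,0)->write 1,move L,goto B. Now: state=B, head=0, tape[-1..3]=01110 (head:  ^)
Step 5: in state B at pos 0, read 1 -> (B,1)->write 0,move L,goto A. Now: state=A, head=-1, tape[-2..3]=000110 (head:  ^)
Step 6: in state A at pos -1, read 0 -> (A,0)->write 1,move R,goto C. Now: state=C, head=0, tape[-2..3]=010110 (head:   ^)
Step 7: in state C at pos 0, read 0 -> (C,0)->write 0,move R,goto B. Now: state=B, head=1, tape[-2..3]=010110 (head:    ^)
Step 8: in state B at pos 1, read 1 -> (B,1)->write 0,move L,goto A. Now: state=A, head=0, tape[-2..3]=010010 (head:   ^)
Step 9: in state A at pos 0, read 0 -> (A,0)->write 1,move R,goto C. Now: state=C, head=1, tape[-2..3]=011010 (head:    ^)
Step 10: in state C at pos 1, read 0 -> (C,0)->write 0,move R,goto B. Now: state=B, head=2, tape[-2..3]=011010 (head:     ^)
Step 11: in state B at pos 2, read 1 -> (B,1)->write 0,move L,goto A. Now: state=A, head=1, tape[-2..3]=011000 (head:    ^)
Step 12: in state A at pos 1, read 0 -> (A,0)->write 1,move R,goto C. Now: state=C, head=2, tape[-2..3]=011100 (head:     ^)
Step 13: in state C at pos 2, read 0 -> (C,0)->write 0,move R,goto B. Now: state=B, head=3, tape[-2..4]=0111000 (head:      ^)
Cells containing 1 after step 13: {-1, 0, 1} -> 3 cell(s)

Answer: 3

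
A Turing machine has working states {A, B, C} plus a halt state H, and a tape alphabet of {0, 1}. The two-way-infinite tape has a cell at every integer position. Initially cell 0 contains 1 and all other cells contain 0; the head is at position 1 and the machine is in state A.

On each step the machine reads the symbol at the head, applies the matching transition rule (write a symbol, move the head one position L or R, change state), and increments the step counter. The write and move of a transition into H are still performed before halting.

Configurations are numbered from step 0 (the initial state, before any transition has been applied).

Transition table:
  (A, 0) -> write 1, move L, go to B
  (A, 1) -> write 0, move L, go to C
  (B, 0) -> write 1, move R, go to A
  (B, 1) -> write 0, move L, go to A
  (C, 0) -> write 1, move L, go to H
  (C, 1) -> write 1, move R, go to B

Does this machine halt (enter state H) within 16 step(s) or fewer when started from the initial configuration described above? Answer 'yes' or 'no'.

Step 1: in state A at pos 1, read 0 -> (A,0)->write 1,move L,goto B. Now: state=B, head=0, tape[-1..2]=0110 (head:  ^)
Step 2: in state B at pos 0, read 1 -> (B,1)->write 0,move L,goto A. Now: state=A, head=-1, tape[-2..2]=00010 (head:  ^)
Step 3: in state A at pos -1, read 0 -> (A,0)->write 1,move L,goto B. Now: state=B, head=-2, tape[-3..2]=001010 (head:  ^)
Step 4: in state B at pos -2, read 0 -> (B,0)->write 1,move R,goto A. Now: state=A, head=-1, tape[-3..2]=011010 (head:   ^)
Step 5: in state A at pos -1, read 1 -> (A,1)->write 0,move L,goto C. Now: state=C, head=-2, tape[-3..2]=010010 (head:  ^)
Step 6: in state C at pos -2, read 1 -> (C,1)->write 1,move R,goto B. Now: state=B, head=-1, tape[-3..2]=010010 (head:   ^)
Step 7: in state B at pos -1, read 0 -> (B,0)->write 1,move R,goto A. Now: state=A, head=0, tape[-3..2]=011010 (head:    ^)
Step 8: in state A at pos 0, read 0 -> (A,0)->write 1,move L,goto B. Now: state=B, head=-1, tape[-3..2]=011110 (head:   ^)
Step 9: in state B at pos -1, read 1 -> (B,1)->write 0,move L,goto A. Now: state=A, head=-2, tape[-3..2]=010110 (head:  ^)
Step 10: in state A at pos -2, read 1 -> (A,1)->write 0,move L,goto C. Now: state=C, head=-3, tape[-4..2]=0000110 (head:  ^)
Step 11: in state C at pos -3, read 0 -> (C,0)->write 1,move L,goto H. Now: state=H, head=-4, tape[-5..2]=00100110 (head:  ^)
State H reached at step 11; 11 <= 16 -> yes

Answer: yes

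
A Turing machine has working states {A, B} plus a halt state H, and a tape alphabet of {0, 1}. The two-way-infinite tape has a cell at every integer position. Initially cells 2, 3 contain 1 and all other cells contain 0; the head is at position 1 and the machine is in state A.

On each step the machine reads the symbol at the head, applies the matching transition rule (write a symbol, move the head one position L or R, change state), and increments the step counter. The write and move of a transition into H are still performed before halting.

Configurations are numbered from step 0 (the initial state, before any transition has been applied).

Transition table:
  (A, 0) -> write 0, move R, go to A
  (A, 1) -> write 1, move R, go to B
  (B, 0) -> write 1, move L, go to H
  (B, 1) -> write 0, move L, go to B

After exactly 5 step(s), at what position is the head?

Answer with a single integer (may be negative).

Answer: 0

Derivation:
Step 1: in state A at pos 1, read 0 -> (A,0)->write 0,move R,goto A. Now: state=A, head=2, tape[0..4]=00110 (head:   ^)
Step 2: in state A at pos 2, read 1 -> (A,1)->write 1,move R,goto B. Now: state=B, head=3, tape[0..4]=00110 (head:    ^)
Step 3: in state B at pos 3, read 1 -> (B,1)->write 0,move L,goto B. Now: state=B, head=2, tape[0..4]=00100 (head:   ^)
Step 4: in state B at pos 2, read 1 -> (B,1)->write 0,move L,goto B. Now: state=B, head=1, tape[0..4]=00000 (head:  ^)
Step 5: in state B at pos 1, read 0 -> (B,0)->write 1,move L,goto H. Now: state=H, head=0, tape[-1..4]=001000 (head:  ^)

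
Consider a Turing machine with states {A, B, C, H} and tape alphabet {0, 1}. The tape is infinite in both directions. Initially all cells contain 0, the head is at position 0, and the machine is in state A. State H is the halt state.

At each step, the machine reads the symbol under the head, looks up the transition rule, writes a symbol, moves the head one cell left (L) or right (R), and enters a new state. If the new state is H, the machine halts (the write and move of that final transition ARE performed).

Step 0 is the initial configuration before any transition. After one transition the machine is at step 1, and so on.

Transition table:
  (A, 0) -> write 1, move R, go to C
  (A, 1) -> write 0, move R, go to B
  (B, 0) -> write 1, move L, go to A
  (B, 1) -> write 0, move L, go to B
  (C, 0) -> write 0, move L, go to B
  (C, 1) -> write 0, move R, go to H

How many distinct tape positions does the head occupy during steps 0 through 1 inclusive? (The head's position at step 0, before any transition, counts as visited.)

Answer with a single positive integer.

Step 1: in state A at pos 0, read 0 -> (A,0)->write 1,move R,goto C. Now: state=C, head=1, tape[-1..2]=0100 (head:   ^)
Head positions at steps 0..1: starting at 0, distinct positions visited = {0, 1} -> 2 position(s)

Answer: 2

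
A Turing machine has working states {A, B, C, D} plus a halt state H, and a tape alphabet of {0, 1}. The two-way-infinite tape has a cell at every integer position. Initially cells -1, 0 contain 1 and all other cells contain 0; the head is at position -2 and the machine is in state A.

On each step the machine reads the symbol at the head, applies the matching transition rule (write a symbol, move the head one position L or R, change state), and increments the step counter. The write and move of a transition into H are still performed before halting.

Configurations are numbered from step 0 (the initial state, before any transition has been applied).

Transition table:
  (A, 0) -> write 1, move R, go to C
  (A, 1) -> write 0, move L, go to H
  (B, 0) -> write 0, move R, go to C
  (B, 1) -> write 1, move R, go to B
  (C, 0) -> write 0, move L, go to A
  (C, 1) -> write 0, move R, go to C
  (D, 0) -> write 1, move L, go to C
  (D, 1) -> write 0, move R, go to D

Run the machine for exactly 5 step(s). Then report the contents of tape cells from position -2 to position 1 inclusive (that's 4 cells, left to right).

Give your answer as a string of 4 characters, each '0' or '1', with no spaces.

Step 1: in state A at pos -2, read 0 -> (A,0)->write 1,move R,goto C. Now: state=C, head=-1, tape[-3..1]=01110 (head:   ^)
Step 2: in state C at pos -1, read 1 -> (C,1)->write 0,move R,goto C. Now: state=C, head=0, tape[-3..1]=01010 (head:    ^)
Step 3: in state C at pos 0, read 1 -> (C,1)->write 0,move R,goto C. Now: state=C, head=1, tape[-3..2]=010000 (head:     ^)
Step 4: in state C at pos 1, read 0 -> (C,0)->write 0,move L,goto A. Now: state=A, head=0, tape[-3..2]=010000 (head:    ^)
Step 5: in state A at pos 0, read 0 -> (A,0)->write 1,move R,goto C. Now: state=C, head=1, tape[-3..2]=010100 (head:     ^)

Answer: 1010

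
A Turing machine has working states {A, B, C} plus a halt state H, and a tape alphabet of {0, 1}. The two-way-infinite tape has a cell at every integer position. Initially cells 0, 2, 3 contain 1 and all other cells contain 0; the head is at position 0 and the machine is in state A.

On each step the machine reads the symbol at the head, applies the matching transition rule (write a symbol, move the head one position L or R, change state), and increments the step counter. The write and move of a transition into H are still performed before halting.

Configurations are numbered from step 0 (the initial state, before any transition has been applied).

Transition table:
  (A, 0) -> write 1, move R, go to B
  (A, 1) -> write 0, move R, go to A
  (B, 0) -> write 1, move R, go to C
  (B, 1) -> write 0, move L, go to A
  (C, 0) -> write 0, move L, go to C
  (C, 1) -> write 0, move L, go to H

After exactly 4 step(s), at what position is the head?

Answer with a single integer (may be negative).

Answer: 2

Derivation:
Step 1: in state A at pos 0, read 1 -> (A,1)->write 0,move R,goto A. Now: state=A, head=1, tape[-1..4]=000110 (head:   ^)
Step 2: in state A at pos 1, read 0 -> (A,0)->write 1,move R,goto B. Now: state=B, head=2, tape[-1..4]=001110 (head:    ^)
Step 3: in state B at pos 2, read 1 -> (B,1)->write 0,move L,goto A. Now: state=A, head=1, tape[-1..4]=001010 (head:   ^)
Step 4: in state A at pos 1, read 1 -> (A,1)->write 0,move R,goto A. Now: state=A, head=2, tape[-1..4]=000010 (head:    ^)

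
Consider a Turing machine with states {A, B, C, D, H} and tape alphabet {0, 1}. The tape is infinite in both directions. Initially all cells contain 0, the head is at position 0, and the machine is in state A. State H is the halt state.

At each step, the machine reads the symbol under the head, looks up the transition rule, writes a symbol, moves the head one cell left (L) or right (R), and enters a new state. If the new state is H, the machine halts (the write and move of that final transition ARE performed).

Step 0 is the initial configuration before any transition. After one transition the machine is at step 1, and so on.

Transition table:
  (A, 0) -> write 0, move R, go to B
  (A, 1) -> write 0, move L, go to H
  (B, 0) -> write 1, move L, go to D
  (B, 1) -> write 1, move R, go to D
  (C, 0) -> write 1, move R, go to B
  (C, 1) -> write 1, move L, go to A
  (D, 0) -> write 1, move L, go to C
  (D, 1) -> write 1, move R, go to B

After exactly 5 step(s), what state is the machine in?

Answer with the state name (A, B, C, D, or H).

Answer: D

Derivation:
Step 1: in state A at pos 0, read 0 -> (A,0)->write 0,move R,goto B. Now: state=B, head=1, tape[-1..2]=0000 (head:   ^)
Step 2: in state B at pos 1, read 0 -> (B,0)->write 1,move L,goto D. Now: state=D, head=0, tape[-1..2]=0010 (head:  ^)
Step 3: in state D at pos 0, read 0 -> (D,0)->write 1,move L,goto C. Now: state=C, head=-1, tape[-2..2]=00110 (head:  ^)
Step 4: in state C at pos -1, read 0 -> (C,0)->write 1,move R,goto B. Now: state=B, head=0, tape[-2..2]=01110 (head:   ^)
Step 5: in state B at pos 0, read 1 -> (B,1)->write 1,move R,goto D. Now: state=D, head=1, tape[-2..2]=01110 (head:    ^)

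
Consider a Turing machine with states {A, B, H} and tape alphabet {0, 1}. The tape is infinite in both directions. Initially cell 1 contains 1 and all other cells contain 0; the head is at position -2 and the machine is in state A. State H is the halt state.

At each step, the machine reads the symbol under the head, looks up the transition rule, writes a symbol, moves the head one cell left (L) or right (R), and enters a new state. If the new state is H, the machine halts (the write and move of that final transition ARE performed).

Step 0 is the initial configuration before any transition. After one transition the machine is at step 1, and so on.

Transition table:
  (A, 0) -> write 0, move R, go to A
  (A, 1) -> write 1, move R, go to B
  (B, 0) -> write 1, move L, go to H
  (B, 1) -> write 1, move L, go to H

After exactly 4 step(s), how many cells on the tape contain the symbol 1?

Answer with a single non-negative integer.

Answer: 1

Derivation:
Step 1: in state A at pos -2, read 0 -> (A,0)->write 0,move R,goto A. Now: state=A, head=-1, tape[-3..2]=000010 (head:   ^)
Step 2: in state A at pos -1, read 0 -> (A,0)->write 0,move R,goto A. Now: state=A, head=0, tape[-3..2]=000010 (head:    ^)
Step 3: in state A at pos 0, read 0 -> (A,0)->write 0,move R,goto A. Now: state=A, head=1, tape[-3..2]=000010 (head:     ^)
Step 4: in state A at pos 1, read 1 -> (A,1)->write 1,move R,goto B. Now: state=B, head=2, tape[-3..3]=0000100 (head:      ^)
Cells containing 1 after step 4: {1} -> 1 cell(s)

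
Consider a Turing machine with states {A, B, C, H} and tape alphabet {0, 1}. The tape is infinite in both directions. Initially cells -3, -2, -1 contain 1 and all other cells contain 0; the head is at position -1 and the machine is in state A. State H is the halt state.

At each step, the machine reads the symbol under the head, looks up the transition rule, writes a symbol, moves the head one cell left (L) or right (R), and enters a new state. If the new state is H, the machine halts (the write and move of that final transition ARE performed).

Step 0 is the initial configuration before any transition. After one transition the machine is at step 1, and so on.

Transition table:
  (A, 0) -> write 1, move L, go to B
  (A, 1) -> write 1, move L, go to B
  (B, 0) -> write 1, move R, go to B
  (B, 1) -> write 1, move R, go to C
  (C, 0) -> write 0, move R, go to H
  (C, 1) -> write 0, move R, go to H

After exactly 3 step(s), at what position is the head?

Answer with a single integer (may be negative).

Step 1: in state A at pos -1, read 1 -> (A,1)->write 1,move L,goto B. Now: state=B, head=-2, tape[-4..0]=01110 (head:   ^)
Step 2: in state B at pos -2, read 1 -> (B,1)->write 1,move R,goto C. Now: state=C, head=-1, tape[-4..0]=01110 (head:    ^)
Step 3: in state C at pos -1, read 1 -> (C,1)->write 0,move R,goto H. Now: state=H, head=0, tape[-4..1]=011000 (head:     ^)

Answer: 0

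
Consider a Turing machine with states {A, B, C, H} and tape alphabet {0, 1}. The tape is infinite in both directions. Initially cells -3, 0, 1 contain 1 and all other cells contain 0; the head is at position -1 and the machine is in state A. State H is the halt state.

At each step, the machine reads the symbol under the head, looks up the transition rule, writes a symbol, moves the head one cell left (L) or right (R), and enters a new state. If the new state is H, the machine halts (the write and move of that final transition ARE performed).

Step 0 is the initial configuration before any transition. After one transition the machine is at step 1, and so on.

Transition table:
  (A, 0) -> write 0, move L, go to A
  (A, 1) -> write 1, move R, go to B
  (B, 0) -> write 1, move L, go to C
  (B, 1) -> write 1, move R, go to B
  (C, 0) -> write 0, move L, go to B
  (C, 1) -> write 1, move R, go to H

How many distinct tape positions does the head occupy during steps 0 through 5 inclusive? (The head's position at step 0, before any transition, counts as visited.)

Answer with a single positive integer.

Step 1: in state A at pos -1, read 0 -> (A,0)->write 0,move L,goto A. Now: state=A, head=-2, tape[-4..2]=0100110 (head:   ^)
Step 2: in state A at pos -2, read 0 -> (A,0)->write 0,move L,goto A. Now: state=A, head=-3, tape[-4..2]=0100110 (head:  ^)
Step 3: in state A at pos -3, read 1 -> (A,1)->write 1,move R,goto B. Now: state=B, head=-2, tape[-4..2]=0100110 (head:   ^)
Step 4: in state B at pos -2, read 0 -> (B,0)->write 1,move L,goto C. Now: state=C, head=-3, tape[-4..2]=0110110 (head:  ^)
Step 5: in state C at pos -3, read 1 -> (C,1)->write 1,move R,goto H. Now: state=H, head=-2, tape[-4..2]=0110110 (head:   ^)
Head positions at steps 0..5: starting at -1, distinct positions visited = {-3, -2, -1} -> 3 position(s)

Answer: 3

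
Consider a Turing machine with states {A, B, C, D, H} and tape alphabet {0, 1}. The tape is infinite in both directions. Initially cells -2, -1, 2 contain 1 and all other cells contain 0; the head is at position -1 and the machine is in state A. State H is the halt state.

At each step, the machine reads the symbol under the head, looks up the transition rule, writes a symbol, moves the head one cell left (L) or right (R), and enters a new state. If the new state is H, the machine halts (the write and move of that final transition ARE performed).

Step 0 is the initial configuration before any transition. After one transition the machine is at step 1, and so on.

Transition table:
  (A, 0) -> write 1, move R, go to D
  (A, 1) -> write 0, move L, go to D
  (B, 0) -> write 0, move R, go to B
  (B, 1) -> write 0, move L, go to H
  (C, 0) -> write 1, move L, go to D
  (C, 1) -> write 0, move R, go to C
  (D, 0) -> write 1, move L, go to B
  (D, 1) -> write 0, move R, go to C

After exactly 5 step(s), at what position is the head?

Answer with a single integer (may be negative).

Answer: -2

Derivation:
Step 1: in state A at pos -1, read 1 -> (A,1)->write 0,move L,goto D. Now: state=D, head=-2, tape[-3..3]=0100010 (head:  ^)
Step 2: in state D at pos -2, read 1 -> (D,1)->write 0,move R,goto C. Now: state=C, head=-1, tape[-3..3]=0000010 (head:   ^)
Step 3: in state C at pos -1, read 0 -> (C,0)->write 1,move L,goto D. Now: state=D, head=-2, tape[-3..3]=0010010 (head:  ^)
Step 4: in state D at pos -2, read 0 -> (D,0)->write 1,move L,goto B. Now: state=B, head=-3, tape[-4..3]=00110010 (head:  ^)
Step 5: in state B at pos -3, read 0 -> (B,0)->write 0,move R,goto B. Now: state=B, head=-2, tape[-4..3]=00110010 (head:   ^)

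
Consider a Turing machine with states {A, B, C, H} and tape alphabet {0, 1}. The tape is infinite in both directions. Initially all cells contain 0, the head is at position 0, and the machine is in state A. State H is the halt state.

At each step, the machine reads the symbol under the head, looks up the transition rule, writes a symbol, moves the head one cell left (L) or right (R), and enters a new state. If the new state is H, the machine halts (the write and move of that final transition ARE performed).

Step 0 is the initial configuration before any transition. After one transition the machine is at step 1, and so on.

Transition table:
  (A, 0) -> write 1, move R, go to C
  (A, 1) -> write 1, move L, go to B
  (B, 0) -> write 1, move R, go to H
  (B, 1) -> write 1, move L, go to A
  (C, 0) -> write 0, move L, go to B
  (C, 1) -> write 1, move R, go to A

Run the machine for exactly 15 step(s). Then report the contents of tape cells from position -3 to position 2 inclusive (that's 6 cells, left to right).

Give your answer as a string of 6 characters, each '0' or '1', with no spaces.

Step 1: in state A at pos 0, read 0 -> (A,0)->write 1,move R,goto C. Now: state=C, head=1, tape[-1..2]=0100 (head:   ^)
Step 2: in state C at pos 1, read 0 -> (C,0)->write 0,move L,goto B. Now: state=B, head=0, tape[-1..2]=0100 (head:  ^)
Step 3: in state B at pos 0, read 1 -> (B,1)->write 1,move L,goto A. Now: state=A, head=-1, tape[-2..2]=00100 (head:  ^)
Step 4: in state A at pos -1, read 0 -> (A,0)->write 1,move R,goto C. Now: state=C, head=0, tape[-2..2]=01100 (head:   ^)
Step 5: in state C at pos 0, read 1 -> (C,1)->write 1,move R,goto A. Now: state=A, head=1, tape[-2..2]=01100 (head:    ^)
Step 6: in state A at pos 1, read 0 -> (A,0)->write 1,move R,goto C. Now: state=C, head=2, tape[-2..3]=011100 (head:     ^)
Step 7: in state C at pos 2, read 0 -> (C,0)->write 0,move L,goto B. Now: state=B, head=1, tape[-2..3]=011100 (head:    ^)
Step 8: in state B at pos 1, read 1 -> (B,1)->write 1,move L,goto A. Now: state=A, head=0, tape[-2..3]=011100 (head:   ^)
Step 9: in state A at pos 0, read 1 -> (A,1)->write 1,move L,goto B. Now: state=B, head=-1, tape[-2..3]=011100 (head:  ^)
Step 10: in state B at pos -1, read 1 -> (B,1)->write 1,move L,goto A. Now: state=A, head=-2, tape[-3..3]=0011100 (head:  ^)
Step 11: in state A at pos -2, read 0 -> (A,0)->write 1,move R,goto C. Now: state=C, head=-1, tape[-3..3]=0111100 (head:   ^)
Step 12: in state C at pos -1, read 1 -> (C,1)->write 1,move R,goto A. Now: state=A, head=0, tape[-3..3]=0111100 (head:    ^)
Step 13: in state A at pos 0, read 1 -> (A,1)->write 1,move L,goto B. Now: state=B, head=-1, tape[-3..3]=0111100 (head:   ^)
Step 14: in state B at pos -1, read 1 -> (B,1)->write 1,move L,goto A. Now: state=A, head=-2, tape[-3..3]=0111100 (head:  ^)
Step 15: in state A at pos -2, read 1 -> (A,1)->write 1,move L,goto B. Now: state=B, head=-3, tape[-4..3]=00111100 (head:  ^)

Answer: 011110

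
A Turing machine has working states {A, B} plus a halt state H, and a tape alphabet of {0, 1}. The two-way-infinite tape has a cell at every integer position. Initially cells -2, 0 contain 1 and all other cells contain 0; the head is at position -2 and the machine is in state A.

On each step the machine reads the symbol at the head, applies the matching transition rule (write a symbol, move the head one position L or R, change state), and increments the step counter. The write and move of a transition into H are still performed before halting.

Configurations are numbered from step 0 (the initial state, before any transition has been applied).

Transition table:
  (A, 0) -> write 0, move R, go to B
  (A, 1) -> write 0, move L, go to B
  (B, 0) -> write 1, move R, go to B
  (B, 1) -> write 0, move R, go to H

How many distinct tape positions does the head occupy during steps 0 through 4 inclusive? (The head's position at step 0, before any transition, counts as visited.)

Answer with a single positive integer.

Answer: 4

Derivation:
Step 1: in state A at pos -2, read 1 -> (A,1)->write 0,move L,goto B. Now: state=B, head=-3, tape[-4..1]=000010 (head:  ^)
Step 2: in state B at pos -3, read 0 -> (B,0)->write 1,move R,goto B. Now: state=B, head=-2, tape[-4..1]=010010 (head:   ^)
Step 3: in state B at pos -2, read 0 -> (B,0)->write 1,move R,goto B. Now: state=B, head=-1, tape[-4..1]=011010 (head:    ^)
Step 4: in state B at pos -1, read 0 -> (B,0)->write 1,move R,goto B. Now: state=B, head=0, tape[-4..1]=011110 (head:     ^)
Head positions at steps 0..4: starting at -2, distinct positions visited = {-3, -2, -1, 0} -> 4 position(s)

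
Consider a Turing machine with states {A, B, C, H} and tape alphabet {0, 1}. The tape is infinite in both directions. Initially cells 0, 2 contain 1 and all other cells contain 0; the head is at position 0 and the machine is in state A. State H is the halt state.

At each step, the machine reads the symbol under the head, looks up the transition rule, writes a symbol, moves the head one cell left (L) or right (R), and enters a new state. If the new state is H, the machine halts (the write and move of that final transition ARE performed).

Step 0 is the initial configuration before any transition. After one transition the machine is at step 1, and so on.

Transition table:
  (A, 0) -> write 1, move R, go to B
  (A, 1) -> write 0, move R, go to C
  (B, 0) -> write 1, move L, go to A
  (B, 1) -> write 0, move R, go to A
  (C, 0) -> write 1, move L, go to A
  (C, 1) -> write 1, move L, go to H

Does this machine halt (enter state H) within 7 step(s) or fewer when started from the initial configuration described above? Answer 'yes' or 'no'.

Answer: no

Derivation:
Step 1: in state A at pos 0, read 1 -> (A,1)->write 0,move R,goto C. Now: state=C, head=1, tape[-1..3]=00010 (head:   ^)
Step 2: in state C at pos 1, read 0 -> (C,0)->write 1,move L,goto A. Now: state=A, head=0, tape[-1..3]=00110 (head:  ^)
Step 3: in state A at pos 0, read 0 -> (A,0)->write 1,move R,goto B. Now: state=B, head=1, tape[-1..3]=01110 (head:   ^)
Step 4: in state B at pos 1, read 1 -> (B,1)->write 0,move R,goto A. Now: state=A, head=2, tape[-1..3]=01010 (head:    ^)
Step 5: in state A at pos 2, read 1 -> (A,1)->write 0,move R,goto C. Now: state=C, head=3, tape[-1..4]=010000 (head:     ^)
Step 6: in state C at pos 3, read 0 -> (C,0)->write 1,move L,goto A. Now: state=A, head=2, tape[-1..4]=010010 (head:    ^)
Step 7: in state A at pos 2, read 0 -> (A,0)->write 1,move R,goto B. Now: state=B, head=3, tape[-1..4]=010110 (head:     ^)
After 7 step(s): state = B (not H) -> not halted within 7 -> no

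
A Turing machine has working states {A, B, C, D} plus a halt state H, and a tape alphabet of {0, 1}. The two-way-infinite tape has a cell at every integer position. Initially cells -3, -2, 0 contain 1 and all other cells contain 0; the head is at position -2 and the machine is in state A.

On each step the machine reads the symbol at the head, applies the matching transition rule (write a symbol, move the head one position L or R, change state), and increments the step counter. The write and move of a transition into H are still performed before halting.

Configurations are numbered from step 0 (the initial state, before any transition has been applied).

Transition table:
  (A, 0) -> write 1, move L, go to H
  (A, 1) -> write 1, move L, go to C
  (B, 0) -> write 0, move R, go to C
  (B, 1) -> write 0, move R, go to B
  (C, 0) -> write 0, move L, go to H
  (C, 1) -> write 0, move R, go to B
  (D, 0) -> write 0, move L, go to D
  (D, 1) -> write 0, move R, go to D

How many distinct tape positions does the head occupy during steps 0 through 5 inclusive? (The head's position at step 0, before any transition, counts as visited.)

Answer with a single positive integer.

Step 1: in state A at pos -2, read 1 -> (A,1)->write 1,move L,goto C. Now: state=C, head=-3, tape[-4..1]=011010 (head:  ^)
Step 2: in state C at pos -3, read 1 -> (C,1)->write 0,move R,goto B. Now: state=B, head=-2, tape[-4..1]=001010 (head:   ^)
Step 3: in state B at pos -2, read 1 -> (B,1)->write 0,move R,goto B. Now: state=B, head=-1, tape[-4..1]=000010 (head:    ^)
Step 4: in state B at pos -1, read 0 -> (B,0)->write 0,move R,goto C. Now: state=C, head=0, tape[-4..1]=000010 (head:     ^)
Step 5: in state C at pos 0, read 1 -> (C,1)->write 0,move R,goto B. Now: state=B, head=1, tape[-4..2]=0000000 (head:      ^)
Head positions at steps 0..5: starting at -2, distinct positions visited = {-3, -2, -1, 0, 1} -> 5 position(s)

Answer: 5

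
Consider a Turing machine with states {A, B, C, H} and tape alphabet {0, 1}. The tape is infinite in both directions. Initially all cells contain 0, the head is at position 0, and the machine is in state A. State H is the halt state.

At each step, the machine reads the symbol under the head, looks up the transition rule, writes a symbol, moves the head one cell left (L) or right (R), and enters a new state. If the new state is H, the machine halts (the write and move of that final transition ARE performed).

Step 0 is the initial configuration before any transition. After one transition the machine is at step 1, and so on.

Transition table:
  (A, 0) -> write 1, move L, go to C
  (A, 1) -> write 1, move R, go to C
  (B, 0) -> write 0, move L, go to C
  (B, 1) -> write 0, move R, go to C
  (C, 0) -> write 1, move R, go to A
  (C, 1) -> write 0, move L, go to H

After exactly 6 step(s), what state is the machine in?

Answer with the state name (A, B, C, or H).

Step 1: in state A at pos 0, read 0 -> (A,0)->write 1,move L,goto C. Now: state=C, head=-1, tape[-2..1]=0010 (head:  ^)
Step 2: in state C at pos -1, read 0 -> (C,0)->write 1,move R,goto A. Now: state=A, head=0, tape[-2..1]=0110 (head:   ^)
Step 3: in state A at pos 0, read 1 -> (A,1)->write 1,move R,goto C. Now: state=C, head=1, tape[-2..2]=01100 (head:    ^)
Step 4: in state C at pos 1, read 0 -> (C,0)->write 1,move R,goto A. Now: state=A, head=2, tape[-2..3]=011100 (head:     ^)
Step 5: in state A at pos 2, read 0 -> (A,0)->write 1,move L,goto C. Now: state=C, head=1, tape[-2..3]=011110 (head:    ^)
Step 6: in state C at pos 1, read 1 -> (C,1)->write 0,move L,goto H. Now: state=H, head=0, tape[-2..3]=011010 (head:   ^)

Answer: H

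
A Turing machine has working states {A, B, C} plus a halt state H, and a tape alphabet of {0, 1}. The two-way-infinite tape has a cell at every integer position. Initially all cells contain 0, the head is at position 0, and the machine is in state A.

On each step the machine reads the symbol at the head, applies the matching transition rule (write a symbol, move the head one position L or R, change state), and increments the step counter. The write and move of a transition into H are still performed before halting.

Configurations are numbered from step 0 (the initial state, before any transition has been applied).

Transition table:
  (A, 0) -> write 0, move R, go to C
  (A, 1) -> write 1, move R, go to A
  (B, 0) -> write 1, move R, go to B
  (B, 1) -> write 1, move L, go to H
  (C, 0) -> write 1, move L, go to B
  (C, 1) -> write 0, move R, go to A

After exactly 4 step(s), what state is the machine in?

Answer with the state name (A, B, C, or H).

Answer: H

Derivation:
Step 1: in state A at pos 0, read 0 -> (A,0)->write 0,move R,goto C. Now: state=C, head=1, tape[-1..2]=0000 (head:   ^)
Step 2: in state C at pos 1, read 0 -> (C,0)->write 1,move L,goto B. Now: state=B, head=0, tape[-1..2]=0010 (head:  ^)
Step 3: in state B at pos 0, read 0 -> (B,0)->write 1,move R,goto B. Now: state=B, head=1, tape[-1..2]=0110 (head:   ^)
Step 4: in state B at pos 1, read 1 -> (B,1)->write 1,move L,goto H. Now: state=H, head=0, tape[-1..2]=0110 (head:  ^)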